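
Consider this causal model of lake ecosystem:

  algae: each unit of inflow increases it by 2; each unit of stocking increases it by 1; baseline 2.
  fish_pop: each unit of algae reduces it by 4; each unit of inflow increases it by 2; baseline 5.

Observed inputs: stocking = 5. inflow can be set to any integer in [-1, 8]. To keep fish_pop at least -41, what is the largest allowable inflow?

inflow = 3

Substituting into the algae equation gives algae = 2*inflow + 7.
Substituting into the fish_pop equation gives fish_pop = -6*inflow - 23.
Require -6*inflow - 23 ≥ -41, so inflow ≤ 3.
The largest integer in [-1, 8] satisfying this is 3.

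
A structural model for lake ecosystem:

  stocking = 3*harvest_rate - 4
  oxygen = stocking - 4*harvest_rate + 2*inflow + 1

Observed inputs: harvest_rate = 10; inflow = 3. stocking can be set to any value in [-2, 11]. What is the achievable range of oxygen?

Intervening on stocking fixes its value directly, overriding its dependence on harvest_rate.
Substituting into the oxygen equation gives oxygen = stocking - 33.
Linear in stocking, so extremes are at the endpoints: stocking = -2 gives oxygen = -35; stocking = 11 gives oxygen = -22.

-35 to -22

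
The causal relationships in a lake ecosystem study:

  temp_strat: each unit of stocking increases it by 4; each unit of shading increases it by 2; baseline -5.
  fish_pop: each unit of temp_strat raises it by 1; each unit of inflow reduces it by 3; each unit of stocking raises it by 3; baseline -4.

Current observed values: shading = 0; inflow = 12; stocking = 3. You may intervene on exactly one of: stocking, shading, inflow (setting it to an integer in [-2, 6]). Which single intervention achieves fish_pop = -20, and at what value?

set shading = 2

Intervening on stocking: fish_pop = 7*stocking - 45. Reaching -20 requires stocking = 25/7, not an integer.
Intervening on shading: with other inputs at their observed values, fish_pop = 2*shading - 24. Solving for -20 gives shading = 2, within [-2, 6].
Intervening on inflow: fish_pop = -3*inflow + 12. Reaching -20 requires inflow = 32/3, not an integer.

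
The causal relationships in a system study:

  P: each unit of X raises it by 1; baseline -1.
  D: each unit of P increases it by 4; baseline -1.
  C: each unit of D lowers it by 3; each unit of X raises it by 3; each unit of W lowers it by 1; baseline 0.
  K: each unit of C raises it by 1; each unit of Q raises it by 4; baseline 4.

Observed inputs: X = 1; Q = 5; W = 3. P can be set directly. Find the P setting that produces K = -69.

Intervening on P fixes its value directly, overriding its dependence on X.
Substituting into the C equation gives C = -12*P + 3.
K becomes -12*P + 27.
Solve -12*P + 27 = -69: P = (-69 - 27) / -12 = 8.

P = 8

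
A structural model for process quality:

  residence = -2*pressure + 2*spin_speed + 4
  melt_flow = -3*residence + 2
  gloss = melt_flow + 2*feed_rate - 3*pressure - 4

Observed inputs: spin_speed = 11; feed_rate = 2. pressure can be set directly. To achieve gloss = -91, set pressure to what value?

Substituting into the residence equation gives residence = -2*pressure + 26.
melt_flow becomes 6*pressure - 76.
So gloss = 3*pressure - 76.
Solve 3*pressure - 76 = -91: pressure = (-91 + 76) / 3 = -5.

pressure = -5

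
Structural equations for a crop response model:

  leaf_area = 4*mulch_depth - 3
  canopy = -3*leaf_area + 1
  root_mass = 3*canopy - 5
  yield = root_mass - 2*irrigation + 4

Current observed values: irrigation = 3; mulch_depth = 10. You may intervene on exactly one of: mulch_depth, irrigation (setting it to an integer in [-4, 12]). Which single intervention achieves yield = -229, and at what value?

Intervening on mulch_depth: with other inputs at their observed values, yield = -36*mulch_depth + 23. Solving for -229 gives mulch_depth = 7, within [-4, 12].
Intervening on irrigation: yield = -2*irrigation - 331. Reaching -229 requires irrigation = -51, outside [-4, 12].

set mulch_depth = 7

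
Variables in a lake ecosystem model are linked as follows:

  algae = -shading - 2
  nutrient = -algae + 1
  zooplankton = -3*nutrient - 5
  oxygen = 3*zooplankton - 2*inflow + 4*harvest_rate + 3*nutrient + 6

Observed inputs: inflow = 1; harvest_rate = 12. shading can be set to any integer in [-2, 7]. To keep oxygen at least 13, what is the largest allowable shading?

Substituting into the nutrient equation gives nutrient = shading + 3.
Substituting into the zooplankton equation gives zooplankton = -3*shading - 14.
Substituting into the oxygen equation gives oxygen = -6*shading + 19.
Require -6*shading + 19 ≥ 13, so shading ≤ 1.
The largest integer in [-2, 7] satisfying this is 1.

shading = 1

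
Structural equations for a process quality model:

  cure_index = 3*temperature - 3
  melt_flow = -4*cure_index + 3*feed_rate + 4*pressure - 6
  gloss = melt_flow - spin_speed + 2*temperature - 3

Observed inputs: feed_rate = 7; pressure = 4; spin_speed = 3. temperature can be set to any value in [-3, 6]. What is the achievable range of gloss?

Substituting into the melt_flow equation gives melt_flow = -12*temperature + 43.
So gloss = -10*temperature + 37.
Linear in temperature, so extremes are at the endpoints: temperature = -3 gives gloss = 67; temperature = 6 gives gloss = -23.

-23 to 67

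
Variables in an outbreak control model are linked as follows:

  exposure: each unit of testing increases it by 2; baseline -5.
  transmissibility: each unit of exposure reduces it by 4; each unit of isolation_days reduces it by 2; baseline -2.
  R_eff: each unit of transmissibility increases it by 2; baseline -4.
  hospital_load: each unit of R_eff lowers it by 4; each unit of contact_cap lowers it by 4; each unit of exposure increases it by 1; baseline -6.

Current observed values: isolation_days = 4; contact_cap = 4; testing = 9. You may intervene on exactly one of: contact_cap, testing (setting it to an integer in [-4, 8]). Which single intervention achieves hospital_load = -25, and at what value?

set testing = 1

Intervening on contact_cap: hospital_load = -4*contact_cap + 519. Reaching -25 requires contact_cap = 136, outside [-4, 8].
Intervening on testing: with other inputs at their observed values, hospital_load = 66*testing - 91. Solving for -25 gives testing = 1, within [-4, 8].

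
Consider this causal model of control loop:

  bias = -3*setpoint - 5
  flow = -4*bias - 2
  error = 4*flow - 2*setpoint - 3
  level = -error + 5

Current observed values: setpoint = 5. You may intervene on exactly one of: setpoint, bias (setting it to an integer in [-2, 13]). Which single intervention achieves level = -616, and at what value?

set setpoint = 12

Intervening on setpoint: with other inputs at their observed values, level = -46*setpoint - 64. Solving for -616 gives setpoint = 12, within [-2, 13].
Intervening on bias: level = 16*bias + 26. Reaching -616 requires bias = -321/8, not an integer.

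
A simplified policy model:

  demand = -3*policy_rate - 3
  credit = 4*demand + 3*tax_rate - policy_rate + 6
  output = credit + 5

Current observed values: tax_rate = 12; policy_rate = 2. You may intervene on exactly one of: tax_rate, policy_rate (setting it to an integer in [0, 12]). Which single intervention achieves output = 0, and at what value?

set tax_rate = 9

Intervening on tax_rate: with other inputs at their observed values, output = 3*tax_rate - 27. Solving for 0 gives tax_rate = 9, within [0, 12].
Intervening on policy_rate: output = -13*policy_rate + 35. Reaching 0 requires policy_rate = 35/13, not an integer.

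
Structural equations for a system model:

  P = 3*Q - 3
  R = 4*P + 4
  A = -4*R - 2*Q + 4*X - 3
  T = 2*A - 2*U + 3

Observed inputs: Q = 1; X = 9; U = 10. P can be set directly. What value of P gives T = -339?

Intervening on P fixes its value directly, overriding its dependence on Q.
Substituting into the A equation gives A = -16*P + 15.
T becomes -32*P + 13.
Solve -32*P + 13 = -339: P = (-339 - 13) / -32 = 11.

P = 11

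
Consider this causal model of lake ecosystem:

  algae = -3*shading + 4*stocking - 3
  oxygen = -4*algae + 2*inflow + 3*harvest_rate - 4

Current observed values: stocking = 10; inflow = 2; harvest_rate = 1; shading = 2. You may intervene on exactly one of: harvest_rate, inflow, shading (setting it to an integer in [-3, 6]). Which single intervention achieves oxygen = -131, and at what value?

Intervening on harvest_rate: oxygen = 3*harvest_rate - 124. Reaching -131 requires harvest_rate = -7/3, not an integer.
Intervening on inflow: with other inputs at their observed values, oxygen = 2*inflow - 125. Solving for -131 gives inflow = -3, within [-3, 6].
Intervening on shading: oxygen = 12*shading - 145. Reaching -131 requires shading = 7/6, not an integer.

set inflow = -3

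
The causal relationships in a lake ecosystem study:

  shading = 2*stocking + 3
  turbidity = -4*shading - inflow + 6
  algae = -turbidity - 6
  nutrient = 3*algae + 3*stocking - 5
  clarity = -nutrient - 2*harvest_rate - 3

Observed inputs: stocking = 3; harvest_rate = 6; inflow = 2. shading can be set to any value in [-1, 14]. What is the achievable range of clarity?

Intervening on shading fixes its value directly, overriding its dependence on stocking.
Substituting into the turbidity equation gives turbidity = -4*shading + 4.
algae becomes 4*shading - 10.
Substituting into the nutrient equation gives nutrient = 12*shading - 26.
So clarity = -12*shading + 11.
Linear in shading, so extremes are at the endpoints: shading = -1 gives clarity = 23; shading = 14 gives clarity = -157.

-157 to 23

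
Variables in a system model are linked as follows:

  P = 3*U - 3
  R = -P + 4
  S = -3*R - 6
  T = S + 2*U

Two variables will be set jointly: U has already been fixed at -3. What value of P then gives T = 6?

P = 10

With U held at -3:
Intervening on P fixes its value directly, overriding its dependence on U.
Substituting into the S equation gives S = 3*P - 18.
This gives T = 3*P - 24.
Solve 3*P - 24 = 6: P = (6 + 24) / 3 = 10.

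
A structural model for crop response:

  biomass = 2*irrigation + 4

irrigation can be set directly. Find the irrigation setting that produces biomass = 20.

Solve 2*irrigation + 4 = 20: irrigation = (20 - 4) / 2 = 8.

irrigation = 8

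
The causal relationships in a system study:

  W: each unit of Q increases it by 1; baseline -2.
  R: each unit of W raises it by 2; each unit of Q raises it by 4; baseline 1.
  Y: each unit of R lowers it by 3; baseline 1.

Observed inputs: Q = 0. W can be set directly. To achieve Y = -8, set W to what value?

Intervening on W fixes its value directly, overriding its dependence on Q.
Substituting into the R equation gives R = 2*W + 1.
This gives Y = -6*W - 2.
Solve -6*W - 2 = -8: W = (-8 + 2) / -6 = 1.

W = 1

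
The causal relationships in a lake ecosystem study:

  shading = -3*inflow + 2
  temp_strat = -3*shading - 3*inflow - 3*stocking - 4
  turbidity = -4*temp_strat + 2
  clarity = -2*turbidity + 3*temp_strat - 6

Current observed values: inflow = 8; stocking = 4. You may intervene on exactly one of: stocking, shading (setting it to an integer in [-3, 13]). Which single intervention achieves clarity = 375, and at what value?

set stocking = 1

Intervening on stocking: with other inputs at their observed values, clarity = -33*stocking + 408. Solving for 375 gives stocking = 1, within [-3, 13].
Intervening on shading: clarity = -33*shading - 450. Reaching 375 requires shading = -25, outside [-3, 13].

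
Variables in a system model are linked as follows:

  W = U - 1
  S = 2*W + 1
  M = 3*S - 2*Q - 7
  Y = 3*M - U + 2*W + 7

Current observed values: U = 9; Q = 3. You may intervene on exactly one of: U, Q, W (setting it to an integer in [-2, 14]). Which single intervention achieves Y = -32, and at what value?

Intervening on U: Y = 19*U - 43. Reaching -32 requires U = 11/19, not an integer.
Intervening on Q: Y = -6*Q + 146. Reaching -32 requires Q = 89/3, not an integer.
Intervening on W: with other inputs at their observed values, Y = 20*W - 32. Solving for -32 gives W = 0, within [-2, 14].

set W = 0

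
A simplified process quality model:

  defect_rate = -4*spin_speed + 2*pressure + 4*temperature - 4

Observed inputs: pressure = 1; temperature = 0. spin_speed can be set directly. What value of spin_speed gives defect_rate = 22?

Substituting into the defect_rate equation gives defect_rate = -4*spin_speed - 2.
Solve -4*spin_speed - 2 = 22: spin_speed = (22 + 2) / -4 = -6.

spin_speed = -6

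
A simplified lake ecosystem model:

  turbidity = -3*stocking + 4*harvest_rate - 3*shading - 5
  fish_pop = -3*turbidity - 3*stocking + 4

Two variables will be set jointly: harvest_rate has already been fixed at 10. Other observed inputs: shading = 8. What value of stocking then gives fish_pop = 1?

stocking = 5

With harvest_rate held at 10:
Substituting into the turbidity equation gives turbidity = -3*stocking + 11.
Substituting into the fish_pop equation gives fish_pop = 6*stocking - 29.
Solve 6*stocking - 29 = 1: stocking = (1 + 29) / 6 = 5.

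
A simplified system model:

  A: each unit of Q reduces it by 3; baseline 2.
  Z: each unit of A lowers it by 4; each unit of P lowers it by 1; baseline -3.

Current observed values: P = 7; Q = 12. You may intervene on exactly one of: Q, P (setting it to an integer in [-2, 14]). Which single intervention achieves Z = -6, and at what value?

Intervening on Q: with other inputs at their observed values, Z = 12*Q - 18. Solving for -6 gives Q = 1, within [-2, 14].
Intervening on P: Z = -P + 133. Reaching -6 requires P = 139, outside [-2, 14].

set Q = 1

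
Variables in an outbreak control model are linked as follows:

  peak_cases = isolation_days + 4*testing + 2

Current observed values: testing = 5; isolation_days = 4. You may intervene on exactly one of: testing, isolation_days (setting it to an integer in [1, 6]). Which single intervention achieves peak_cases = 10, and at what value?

Intervening on testing: with other inputs at their observed values, peak_cases = 4*testing + 6. Solving for 10 gives testing = 1, within [1, 6].
Intervening on isolation_days: peak_cases = isolation_days + 22. Reaching 10 requires isolation_days = -12, outside [1, 6].

set testing = 1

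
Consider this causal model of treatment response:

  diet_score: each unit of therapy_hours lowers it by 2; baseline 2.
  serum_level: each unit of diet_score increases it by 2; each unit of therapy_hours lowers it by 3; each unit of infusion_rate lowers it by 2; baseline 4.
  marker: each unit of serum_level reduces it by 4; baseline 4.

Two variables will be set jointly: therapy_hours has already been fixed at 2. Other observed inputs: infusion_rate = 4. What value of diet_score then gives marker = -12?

diet_score = 7

With therapy_hours held at 2:
Intervening on diet_score fixes its value directly, overriding its dependence on therapy_hours.
Substituting into the serum_level equation gives serum_level = 2*diet_score - 10.
Substituting into the marker equation gives marker = -8*diet_score + 44.
Solve -8*diet_score + 44 = -12: diet_score = (-12 - 44) / -8 = 7.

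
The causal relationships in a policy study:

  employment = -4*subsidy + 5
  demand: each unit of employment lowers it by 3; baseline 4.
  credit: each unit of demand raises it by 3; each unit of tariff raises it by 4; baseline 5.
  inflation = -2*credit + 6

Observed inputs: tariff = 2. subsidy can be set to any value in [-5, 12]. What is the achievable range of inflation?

-818 to 406

Substituting into the demand equation gives demand = 12*subsidy - 11.
Substituting into the credit equation gives credit = 36*subsidy - 20.
This gives inflation = -72*subsidy + 46.
Linear in subsidy, so extremes are at the endpoints: subsidy = -5 gives inflation = 406; subsidy = 12 gives inflation = -818.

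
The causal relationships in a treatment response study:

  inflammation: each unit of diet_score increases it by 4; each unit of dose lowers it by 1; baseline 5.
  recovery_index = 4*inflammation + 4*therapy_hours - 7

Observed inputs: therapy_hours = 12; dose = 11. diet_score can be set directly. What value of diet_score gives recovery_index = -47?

diet_score = -4

Substituting into the inflammation equation gives inflammation = 4*diet_score - 6.
So recovery_index = 16*diet_score + 17.
Solve 16*diet_score + 17 = -47: diet_score = (-47 - 17) / 16 = -4.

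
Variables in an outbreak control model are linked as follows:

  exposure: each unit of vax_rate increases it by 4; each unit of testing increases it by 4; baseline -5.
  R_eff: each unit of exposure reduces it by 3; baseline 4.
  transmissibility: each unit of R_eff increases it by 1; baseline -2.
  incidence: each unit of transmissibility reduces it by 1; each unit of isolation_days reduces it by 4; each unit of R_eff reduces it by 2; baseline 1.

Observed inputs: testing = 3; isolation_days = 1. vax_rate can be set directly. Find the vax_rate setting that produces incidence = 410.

Substituting into the exposure equation gives exposure = 4*vax_rate + 7.
Substituting into the R_eff equation gives R_eff = -12*vax_rate - 17.
transmissibility becomes -12*vax_rate - 19.
incidence becomes 36*vax_rate + 50.
Solve 36*vax_rate + 50 = 410: vax_rate = (410 - 50) / 36 = 10.

vax_rate = 10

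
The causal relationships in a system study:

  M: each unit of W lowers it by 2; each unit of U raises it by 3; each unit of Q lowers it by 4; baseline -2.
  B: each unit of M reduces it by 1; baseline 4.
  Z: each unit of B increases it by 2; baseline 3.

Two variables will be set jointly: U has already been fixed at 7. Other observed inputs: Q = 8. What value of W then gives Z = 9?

W = -7

With U held at 7:
Substituting into the M equation gives M = -2*W - 13.
Substituting into the B equation gives B = 2*W + 17.
Substituting into the Z equation gives Z = 4*W + 37.
Solve 4*W + 37 = 9: W = (9 - 37) / 4 = -7.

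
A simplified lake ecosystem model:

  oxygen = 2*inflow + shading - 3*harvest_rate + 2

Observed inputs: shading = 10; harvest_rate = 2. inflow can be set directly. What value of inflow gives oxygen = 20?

inflow = 7

Substituting into the oxygen equation gives oxygen = 2*inflow + 6.
Solve 2*inflow + 6 = 20: inflow = (20 - 6) / 2 = 7.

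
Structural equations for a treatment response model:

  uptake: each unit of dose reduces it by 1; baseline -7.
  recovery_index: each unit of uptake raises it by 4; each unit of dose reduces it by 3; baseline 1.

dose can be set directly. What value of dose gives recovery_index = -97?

Substituting into the recovery_index equation gives recovery_index = -7*dose - 27.
Solve -7*dose - 27 = -97: dose = (-97 + 27) / -7 = 10.

dose = 10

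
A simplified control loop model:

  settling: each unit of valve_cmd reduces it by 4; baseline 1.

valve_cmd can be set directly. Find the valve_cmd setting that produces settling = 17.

valve_cmd = -4

Solve -4*valve_cmd + 1 = 17: valve_cmd = (17 - 1) / -4 = -4.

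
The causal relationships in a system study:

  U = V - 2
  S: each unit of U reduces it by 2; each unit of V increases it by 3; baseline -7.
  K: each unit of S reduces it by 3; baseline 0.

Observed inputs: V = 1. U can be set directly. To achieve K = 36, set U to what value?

Intervening on U fixes its value directly, overriding its dependence on V.
Substituting into the S equation gives S = -2*U - 4.
Substituting into the K equation gives K = 6*U + 12.
Solve 6*U + 12 = 36: U = (36 - 12) / 6 = 4.

U = 4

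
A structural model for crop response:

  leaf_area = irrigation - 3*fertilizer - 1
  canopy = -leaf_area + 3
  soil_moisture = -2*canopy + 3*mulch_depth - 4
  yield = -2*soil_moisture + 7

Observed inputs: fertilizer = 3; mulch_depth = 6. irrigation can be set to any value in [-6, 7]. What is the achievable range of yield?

3 to 55

Substituting into the leaf_area equation gives leaf_area = irrigation - 10.
Substituting into the canopy equation gives canopy = -irrigation + 13.
This gives soil_moisture = 2*irrigation - 12.
So yield = -4*irrigation + 31.
Linear in irrigation, so extremes are at the endpoints: irrigation = -6 gives yield = 55; irrigation = 7 gives yield = 3.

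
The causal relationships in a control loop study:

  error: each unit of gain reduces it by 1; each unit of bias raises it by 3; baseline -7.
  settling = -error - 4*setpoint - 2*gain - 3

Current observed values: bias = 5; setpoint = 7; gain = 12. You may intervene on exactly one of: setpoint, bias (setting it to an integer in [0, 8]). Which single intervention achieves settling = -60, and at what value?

set bias = 8

Intervening on setpoint: settling = -4*setpoint - 23. Reaching -60 requires setpoint = 37/4, not an integer.
Intervening on bias: with other inputs at their observed values, settling = -3*bias - 36. Solving for -60 gives bias = 8, within [0, 8].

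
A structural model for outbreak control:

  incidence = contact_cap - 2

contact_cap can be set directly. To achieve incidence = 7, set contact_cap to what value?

Solve contact_cap - 2 = 7: contact_cap = (7 + 2) / 1 = 9.

contact_cap = 9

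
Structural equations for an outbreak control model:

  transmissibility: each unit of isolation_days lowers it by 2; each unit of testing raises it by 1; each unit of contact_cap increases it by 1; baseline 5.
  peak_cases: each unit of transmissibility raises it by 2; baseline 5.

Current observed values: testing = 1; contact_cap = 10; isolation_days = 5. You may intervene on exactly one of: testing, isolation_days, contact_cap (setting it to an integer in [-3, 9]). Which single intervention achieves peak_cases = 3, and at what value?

Intervening on testing: peak_cases = 2*testing + 15. Reaching 3 requires testing = -6, outside [-3, 9].
Intervening on isolation_days: peak_cases = -4*isolation_days + 37. Reaching 3 requires isolation_days = 17/2, not an integer.
Intervening on contact_cap: with other inputs at their observed values, peak_cases = 2*contact_cap - 3. Solving for 3 gives contact_cap = 3, within [-3, 9].

set contact_cap = 3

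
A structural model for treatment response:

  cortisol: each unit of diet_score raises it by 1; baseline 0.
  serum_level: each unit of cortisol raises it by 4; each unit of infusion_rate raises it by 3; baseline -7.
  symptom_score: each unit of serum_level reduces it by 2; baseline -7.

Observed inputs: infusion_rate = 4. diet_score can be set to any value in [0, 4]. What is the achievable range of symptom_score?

Substituting into the serum_level equation gives serum_level = 4*diet_score + 5.
Substituting into the symptom_score equation gives symptom_score = -8*diet_score - 17.
Linear in diet_score, so extremes are at the endpoints: diet_score = 0 gives symptom_score = -17; diet_score = 4 gives symptom_score = -49.

-49 to -17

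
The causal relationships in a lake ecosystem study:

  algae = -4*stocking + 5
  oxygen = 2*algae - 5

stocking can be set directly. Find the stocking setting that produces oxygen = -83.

stocking = 11

Substituting into the oxygen equation gives oxygen = -8*stocking + 5.
Solve -8*stocking + 5 = -83: stocking = (-83 - 5) / -8 = 11.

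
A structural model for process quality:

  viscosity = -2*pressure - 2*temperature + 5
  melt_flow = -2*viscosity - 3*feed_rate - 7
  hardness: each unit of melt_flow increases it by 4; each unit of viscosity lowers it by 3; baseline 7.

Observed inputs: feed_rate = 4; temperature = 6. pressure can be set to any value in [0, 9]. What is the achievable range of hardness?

8 to 206

Substituting into the viscosity equation gives viscosity = -2*pressure - 7.
Substituting into the melt_flow equation gives melt_flow = 4*pressure - 5.
This gives hardness = 22*pressure + 8.
Linear in pressure, so extremes are at the endpoints: pressure = 0 gives hardness = 8; pressure = 9 gives hardness = 206.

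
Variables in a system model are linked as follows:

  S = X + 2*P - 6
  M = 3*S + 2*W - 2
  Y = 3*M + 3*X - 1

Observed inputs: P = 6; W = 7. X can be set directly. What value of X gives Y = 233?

X = 12

Substituting into the S equation gives S = X + 6.
Substituting into the M equation gives M = 3*X + 30.
Substituting into the Y equation gives Y = 12*X + 89.
Solve 12*X + 89 = 233: X = (233 - 89) / 12 = 12.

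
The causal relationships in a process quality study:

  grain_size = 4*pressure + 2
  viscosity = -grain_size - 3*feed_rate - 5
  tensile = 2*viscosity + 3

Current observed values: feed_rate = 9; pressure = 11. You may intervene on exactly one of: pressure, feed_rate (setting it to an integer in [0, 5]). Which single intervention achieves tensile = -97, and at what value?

set pressure = 4

Intervening on pressure: with other inputs at their observed values, tensile = -8*pressure - 65. Solving for -97 gives pressure = 4, within [0, 5].
Intervening on feed_rate: tensile = -6*feed_rate - 99. Reaching -97 requires feed_rate = -1/3, not an integer.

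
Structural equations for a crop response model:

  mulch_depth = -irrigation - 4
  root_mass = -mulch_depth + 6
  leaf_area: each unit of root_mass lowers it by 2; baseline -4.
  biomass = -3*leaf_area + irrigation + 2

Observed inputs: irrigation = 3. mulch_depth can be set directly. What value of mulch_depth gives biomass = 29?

Intervening on mulch_depth fixes its value directly, overriding its dependence on irrigation.
Substituting into the leaf_area equation gives leaf_area = 2*mulch_depth - 16.
Substituting into the biomass equation gives biomass = -6*mulch_depth + 53.
Solve -6*mulch_depth + 53 = 29: mulch_depth = (29 - 53) / -6 = 4.

mulch_depth = 4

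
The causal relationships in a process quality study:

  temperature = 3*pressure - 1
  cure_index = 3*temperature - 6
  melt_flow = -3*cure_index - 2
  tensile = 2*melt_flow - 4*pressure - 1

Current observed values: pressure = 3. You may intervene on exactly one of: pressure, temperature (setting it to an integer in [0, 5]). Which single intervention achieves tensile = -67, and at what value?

set pressure = 2

Intervening on pressure: with other inputs at their observed values, tensile = -58*pressure + 49. Solving for -67 gives pressure = 2, within [0, 5].
Intervening on temperature: tensile = -18*temperature + 19. Reaching -67 requires temperature = 43/9, not an integer.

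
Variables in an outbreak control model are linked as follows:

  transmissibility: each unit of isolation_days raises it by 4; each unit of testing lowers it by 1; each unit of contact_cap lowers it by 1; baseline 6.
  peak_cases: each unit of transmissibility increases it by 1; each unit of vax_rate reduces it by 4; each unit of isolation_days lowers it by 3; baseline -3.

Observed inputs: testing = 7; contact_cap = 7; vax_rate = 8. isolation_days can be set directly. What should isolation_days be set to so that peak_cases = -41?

Substituting into the transmissibility equation gives transmissibility = 4*isolation_days - 8.
peak_cases becomes isolation_days - 43.
Solve isolation_days - 43 = -41: isolation_days = (-41 + 43) / 1 = 2.

isolation_days = 2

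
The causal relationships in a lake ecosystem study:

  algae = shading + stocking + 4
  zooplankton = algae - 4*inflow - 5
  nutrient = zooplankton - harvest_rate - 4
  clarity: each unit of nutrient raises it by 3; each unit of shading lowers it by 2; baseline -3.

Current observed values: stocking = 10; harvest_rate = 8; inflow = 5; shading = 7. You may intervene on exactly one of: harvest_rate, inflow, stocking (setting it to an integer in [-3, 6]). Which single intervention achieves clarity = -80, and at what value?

set stocking = 5

Intervening on harvest_rate: clarity = -3*harvest_rate - 41. Reaching -80 requires harvest_rate = 13, outside [-3, 6].
Intervening on inflow: clarity = -12*inflow - 5. Reaching -80 requires inflow = 25/4, not an integer.
Intervening on stocking: with other inputs at their observed values, clarity = 3*stocking - 95. Solving for -80 gives stocking = 5, within [-3, 6].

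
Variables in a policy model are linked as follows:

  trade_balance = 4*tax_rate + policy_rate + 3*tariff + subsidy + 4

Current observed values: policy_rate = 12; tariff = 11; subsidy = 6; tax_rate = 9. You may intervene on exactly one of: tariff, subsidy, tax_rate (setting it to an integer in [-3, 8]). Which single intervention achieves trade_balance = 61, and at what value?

Intervening on tariff: with other inputs at their observed values, trade_balance = 3*tariff + 58. Solving for 61 gives tariff = 1, within [-3, 8].
Intervening on subsidy: trade_balance = subsidy + 85. Reaching 61 requires subsidy = -24, outside [-3, 8].
Intervening on tax_rate: trade_balance = 4*tax_rate + 55. Reaching 61 requires tax_rate = 3/2, not an integer.

set tariff = 1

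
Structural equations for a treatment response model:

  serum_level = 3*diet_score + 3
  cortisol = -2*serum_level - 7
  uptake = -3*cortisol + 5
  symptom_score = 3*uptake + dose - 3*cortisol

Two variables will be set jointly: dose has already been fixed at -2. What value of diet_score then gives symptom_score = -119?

diet_score = -4

With dose held at -2:
Substituting into the cortisol equation gives cortisol = -6*diet_score - 13.
So uptake = 18*diet_score + 44.
Substituting into the symptom_score equation gives symptom_score = 72*diet_score + 169.
Solve 72*diet_score + 169 = -119: diet_score = (-119 - 169) / 72 = -4.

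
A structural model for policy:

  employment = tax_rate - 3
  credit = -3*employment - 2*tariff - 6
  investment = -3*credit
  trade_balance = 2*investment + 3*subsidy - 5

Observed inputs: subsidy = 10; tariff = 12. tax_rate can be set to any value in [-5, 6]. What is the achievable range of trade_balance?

Substituting into the credit equation gives credit = -3*tax_rate - 21.
Substituting into the investment equation gives investment = 9*tax_rate + 63.
Substituting into the trade_balance equation gives trade_balance = 18*tax_rate + 151.
Linear in tax_rate, so extremes are at the endpoints: tax_rate = -5 gives trade_balance = 61; tax_rate = 6 gives trade_balance = 259.

61 to 259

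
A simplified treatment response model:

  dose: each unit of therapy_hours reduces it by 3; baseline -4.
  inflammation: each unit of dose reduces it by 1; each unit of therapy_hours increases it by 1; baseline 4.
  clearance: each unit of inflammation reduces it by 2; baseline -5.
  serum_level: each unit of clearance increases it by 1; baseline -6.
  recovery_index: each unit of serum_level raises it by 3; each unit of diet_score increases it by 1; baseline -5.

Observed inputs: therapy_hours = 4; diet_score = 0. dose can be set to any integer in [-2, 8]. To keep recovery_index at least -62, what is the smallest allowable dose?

dose = 4

Intervening on dose fixes its value directly, overriding its dependence on therapy_hours.
Substituting into the inflammation equation gives inflammation = -dose + 8.
Substituting into the clearance equation gives clearance = 2*dose - 21.
So serum_level = 2*dose - 27.
Substituting into the recovery_index equation gives recovery_index = 6*dose - 86.
Require 6*dose - 86 ≥ -62, so dose ≥ 4.
The smallest integer in [-2, 8] satisfying this is 4.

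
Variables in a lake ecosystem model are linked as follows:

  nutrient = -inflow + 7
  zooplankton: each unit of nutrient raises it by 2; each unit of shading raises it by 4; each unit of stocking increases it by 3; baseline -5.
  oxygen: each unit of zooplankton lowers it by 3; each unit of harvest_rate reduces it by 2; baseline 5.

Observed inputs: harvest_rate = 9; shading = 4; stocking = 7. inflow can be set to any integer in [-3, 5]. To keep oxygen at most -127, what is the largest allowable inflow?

Substituting into the zooplankton equation gives zooplankton = -2*inflow + 46.
oxygen becomes 6*inflow - 151.
Require 6*inflow - 151 ≤ -127, so inflow ≤ 4.
The largest integer in [-3, 5] satisfying this is 4.

inflow = 4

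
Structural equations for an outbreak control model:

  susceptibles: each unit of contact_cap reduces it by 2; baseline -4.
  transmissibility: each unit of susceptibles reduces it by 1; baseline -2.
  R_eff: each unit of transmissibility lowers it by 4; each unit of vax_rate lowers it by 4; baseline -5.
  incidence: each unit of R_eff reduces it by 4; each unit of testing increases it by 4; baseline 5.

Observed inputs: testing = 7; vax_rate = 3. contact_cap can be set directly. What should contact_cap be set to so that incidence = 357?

contact_cap = 7

Substituting into the transmissibility equation gives transmissibility = 2*contact_cap + 2.
Substituting into the R_eff equation gives R_eff = -8*contact_cap - 25.
This gives incidence = 32*contact_cap + 133.
Solve 32*contact_cap + 133 = 357: contact_cap = (357 - 133) / 32 = 7.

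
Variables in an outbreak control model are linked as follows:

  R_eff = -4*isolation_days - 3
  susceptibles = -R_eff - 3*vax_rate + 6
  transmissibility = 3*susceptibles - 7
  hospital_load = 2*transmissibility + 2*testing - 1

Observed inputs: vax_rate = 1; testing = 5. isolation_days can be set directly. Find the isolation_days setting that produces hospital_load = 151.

isolation_days = 5

Substituting into the susceptibles equation gives susceptibles = 4*isolation_days + 6.
Substituting into the transmissibility equation gives transmissibility = 12*isolation_days + 11.
Substituting into the hospital_load equation gives hospital_load = 24*isolation_days + 31.
Solve 24*isolation_days + 31 = 151: isolation_days = (151 - 31) / 24 = 5.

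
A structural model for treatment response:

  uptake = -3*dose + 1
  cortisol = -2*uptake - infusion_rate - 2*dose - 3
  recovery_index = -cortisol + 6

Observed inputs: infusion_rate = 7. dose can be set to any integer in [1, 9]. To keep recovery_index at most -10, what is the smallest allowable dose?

Substituting into the cortisol equation gives cortisol = 4*dose - 12.
recovery_index becomes -4*dose + 18.
Require -4*dose + 18 ≤ -10, so dose ≥ 7.
The smallest integer in [1, 9] satisfying this is 7.

dose = 7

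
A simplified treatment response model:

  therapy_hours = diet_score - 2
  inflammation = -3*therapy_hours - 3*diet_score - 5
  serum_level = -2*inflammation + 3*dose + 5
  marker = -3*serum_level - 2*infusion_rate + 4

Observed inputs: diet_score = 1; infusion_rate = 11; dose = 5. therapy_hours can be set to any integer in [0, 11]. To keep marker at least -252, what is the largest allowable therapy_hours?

Intervening on therapy_hours fixes its value directly, overriding its dependence on diet_score.
Substituting into the inflammation equation gives inflammation = -3*therapy_hours - 8.
This gives serum_level = 6*therapy_hours + 36.
Substituting into the marker equation gives marker = -18*therapy_hours - 126.
Require -18*therapy_hours - 126 ≥ -252, so therapy_hours ≤ 7.
The largest integer in [0, 11] satisfying this is 7.

therapy_hours = 7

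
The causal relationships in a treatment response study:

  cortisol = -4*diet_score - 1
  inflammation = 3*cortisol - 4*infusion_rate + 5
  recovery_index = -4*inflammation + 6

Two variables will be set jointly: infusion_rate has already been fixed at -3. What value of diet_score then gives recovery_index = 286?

diet_score = 7

With infusion_rate held at -3:
Substituting into the inflammation equation gives inflammation = -12*diet_score + 14.
Substituting into the recovery_index equation gives recovery_index = 48*diet_score - 50.
Solve 48*diet_score - 50 = 286: diet_score = (286 + 50) / 48 = 7.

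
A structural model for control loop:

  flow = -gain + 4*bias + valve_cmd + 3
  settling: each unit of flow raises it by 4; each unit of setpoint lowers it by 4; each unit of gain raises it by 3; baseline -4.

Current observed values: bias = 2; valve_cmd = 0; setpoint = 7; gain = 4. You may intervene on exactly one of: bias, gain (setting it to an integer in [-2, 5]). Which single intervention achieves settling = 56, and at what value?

set bias = 5

Intervening on bias: with other inputs at their observed values, settling = 16*bias - 24. Solving for 56 gives bias = 5, within [-2, 5].
Intervening on gain: settling = -gain + 12. Reaching 56 requires gain = -44, outside [-2, 5].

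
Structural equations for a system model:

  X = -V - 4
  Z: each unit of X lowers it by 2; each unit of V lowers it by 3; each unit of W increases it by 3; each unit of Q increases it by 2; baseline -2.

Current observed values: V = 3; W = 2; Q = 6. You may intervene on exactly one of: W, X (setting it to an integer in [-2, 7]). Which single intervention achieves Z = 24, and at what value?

Intervening on W: with other inputs at their observed values, Z = 3*W + 15. Solving for 24 gives W = 3, within [-2, 7].
Intervening on X: Z = -2*X + 7. Reaching 24 requires X = -17/2, not an integer.

set W = 3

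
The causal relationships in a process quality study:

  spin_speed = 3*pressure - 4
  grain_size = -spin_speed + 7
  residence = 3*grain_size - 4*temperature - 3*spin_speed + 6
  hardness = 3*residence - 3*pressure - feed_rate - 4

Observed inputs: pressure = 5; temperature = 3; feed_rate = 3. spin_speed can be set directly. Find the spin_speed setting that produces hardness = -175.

Intervening on spin_speed fixes its value directly, overriding its dependence on pressure.
Substituting into the residence equation gives residence = -6*spin_speed + 15.
hardness becomes -18*spin_speed + 23.
Solve -18*spin_speed + 23 = -175: spin_speed = (-175 - 23) / -18 = 11.

spin_speed = 11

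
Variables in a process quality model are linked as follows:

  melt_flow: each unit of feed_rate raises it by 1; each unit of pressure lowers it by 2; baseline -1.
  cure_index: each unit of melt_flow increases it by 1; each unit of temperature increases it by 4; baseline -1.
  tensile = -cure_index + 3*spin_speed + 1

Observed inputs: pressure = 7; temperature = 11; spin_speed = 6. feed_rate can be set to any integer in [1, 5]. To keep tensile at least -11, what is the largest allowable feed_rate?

feed_rate = 2

Substituting into the melt_flow equation gives melt_flow = feed_rate - 15.
So cure_index = feed_rate + 28.
Substituting into the tensile equation gives tensile = -feed_rate - 9.
Require -feed_rate - 9 ≥ -11, so feed_rate ≤ 2.
The largest integer in [1, 5] satisfying this is 2.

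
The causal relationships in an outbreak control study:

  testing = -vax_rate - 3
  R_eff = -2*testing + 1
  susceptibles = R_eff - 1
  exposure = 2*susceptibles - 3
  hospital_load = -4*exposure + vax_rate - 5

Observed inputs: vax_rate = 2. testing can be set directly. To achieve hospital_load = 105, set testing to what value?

testing = 6

Intervening on testing fixes its value directly, overriding its dependence on vax_rate.
Substituting into the susceptibles equation gives susceptibles = -2*testing.
This gives exposure = -4*testing - 3.
Substituting into the hospital_load equation gives hospital_load = 16*testing + 9.
Solve 16*testing + 9 = 105: testing = (105 - 9) / 16 = 6.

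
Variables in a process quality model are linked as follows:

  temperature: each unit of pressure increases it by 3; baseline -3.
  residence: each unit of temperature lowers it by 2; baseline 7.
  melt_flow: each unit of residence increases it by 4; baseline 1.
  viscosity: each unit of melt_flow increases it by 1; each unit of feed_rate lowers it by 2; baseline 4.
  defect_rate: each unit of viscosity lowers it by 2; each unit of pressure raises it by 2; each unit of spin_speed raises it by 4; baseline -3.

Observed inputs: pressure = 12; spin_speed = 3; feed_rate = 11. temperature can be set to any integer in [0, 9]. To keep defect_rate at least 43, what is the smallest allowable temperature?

Intervening on temperature fixes its value directly, overriding its dependence on pressure.
Substituting into the melt_flow equation gives melt_flow = -8*temperature + 29.
Substituting into the viscosity equation gives viscosity = -8*temperature + 11.
Substituting into the defect_rate equation gives defect_rate = 16*temperature + 11.
Require 16*temperature + 11 ≥ 43, so temperature ≥ 2.
The smallest integer in [0, 9] satisfying this is 2.

temperature = 2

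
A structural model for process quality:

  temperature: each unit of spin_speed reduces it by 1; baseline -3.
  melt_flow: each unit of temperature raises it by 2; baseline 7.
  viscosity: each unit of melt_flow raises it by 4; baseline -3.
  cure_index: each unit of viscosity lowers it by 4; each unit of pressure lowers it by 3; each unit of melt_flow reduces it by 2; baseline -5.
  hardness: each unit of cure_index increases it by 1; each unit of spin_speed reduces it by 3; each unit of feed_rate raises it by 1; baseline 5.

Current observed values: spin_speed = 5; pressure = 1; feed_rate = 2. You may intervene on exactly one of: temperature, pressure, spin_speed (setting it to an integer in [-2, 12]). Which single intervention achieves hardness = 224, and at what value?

Intervening on temperature: hardness = -36*temperature - 130. Reaching 224 requires temperature = -59/6, not an integer.
Intervening on pressure: hardness = -3*pressure + 161. Reaching 224 requires pressure = -21, outside [-2, 12].
Intervening on spin_speed: with other inputs at their observed values, hardness = 33*spin_speed - 7. Solving for 224 gives spin_speed = 7, within [-2, 12].

set spin_speed = 7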